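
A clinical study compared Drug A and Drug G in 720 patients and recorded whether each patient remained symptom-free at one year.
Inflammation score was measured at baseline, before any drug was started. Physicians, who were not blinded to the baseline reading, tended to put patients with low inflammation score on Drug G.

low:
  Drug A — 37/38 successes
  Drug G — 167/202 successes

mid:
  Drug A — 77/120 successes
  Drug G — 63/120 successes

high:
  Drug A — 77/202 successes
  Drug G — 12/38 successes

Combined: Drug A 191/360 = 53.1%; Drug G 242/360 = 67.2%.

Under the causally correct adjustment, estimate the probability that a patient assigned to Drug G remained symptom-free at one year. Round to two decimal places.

Nothing the drug does changes inflammation score; the imbalance is an allocation artefact. With inflammation score also predicting the outcome, the pooled figure is confounded, and the within-stratum comparison is the causal one.
Standardising Drug G to the population inflammation score mix: 0.333·167/202 + 0.333·63/120 + 0.333·12/38 = 0.556.

0.56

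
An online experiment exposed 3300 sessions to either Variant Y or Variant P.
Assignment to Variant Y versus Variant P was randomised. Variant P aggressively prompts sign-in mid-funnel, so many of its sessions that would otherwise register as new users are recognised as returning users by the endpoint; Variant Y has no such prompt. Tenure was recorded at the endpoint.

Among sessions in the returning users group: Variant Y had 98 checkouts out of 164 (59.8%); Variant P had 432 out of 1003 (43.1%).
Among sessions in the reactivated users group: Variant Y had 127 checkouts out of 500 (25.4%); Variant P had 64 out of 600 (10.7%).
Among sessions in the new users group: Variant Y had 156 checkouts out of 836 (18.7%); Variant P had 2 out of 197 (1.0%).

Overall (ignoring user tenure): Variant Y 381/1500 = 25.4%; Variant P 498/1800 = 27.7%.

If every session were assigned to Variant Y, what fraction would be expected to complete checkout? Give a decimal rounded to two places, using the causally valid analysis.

0.25

Within every user tenure level Variant Y has the higher rate, yet pooled Variant P does — Simpson's reversal.
User tenure lies on the pathway variant → user tenure → outcome, so adjusting for it blocks the indirect effect. For the total causal effect of variant, use the unadjusted pooled rates.
So P(outcome | do(Variant Y)) is just the pooled rate for Variant Y: 381/1500 = 0.254.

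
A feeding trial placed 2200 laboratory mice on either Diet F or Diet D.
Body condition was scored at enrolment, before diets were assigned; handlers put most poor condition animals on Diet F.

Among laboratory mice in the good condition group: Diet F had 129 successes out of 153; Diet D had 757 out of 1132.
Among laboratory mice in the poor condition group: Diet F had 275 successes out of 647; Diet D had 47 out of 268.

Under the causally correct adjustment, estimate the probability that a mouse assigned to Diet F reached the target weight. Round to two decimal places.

0.67

Diet F is higher inside every starting body condition stratum but Diet D is higher in aggregate. Whether to stratify depends on how starting body condition relates to the diet.
Starting body condition satisfies the back-door criterion: it is not a descendant of the diet, and it blocks the spurious path from diet to outcome. Adjusting for it (i.e., using the within-starting body condition rates) gives the causal effect.
Standardising Diet F to the population starting body condition mix: 0.584·129/153 + 0.416·275/647 = 0.669.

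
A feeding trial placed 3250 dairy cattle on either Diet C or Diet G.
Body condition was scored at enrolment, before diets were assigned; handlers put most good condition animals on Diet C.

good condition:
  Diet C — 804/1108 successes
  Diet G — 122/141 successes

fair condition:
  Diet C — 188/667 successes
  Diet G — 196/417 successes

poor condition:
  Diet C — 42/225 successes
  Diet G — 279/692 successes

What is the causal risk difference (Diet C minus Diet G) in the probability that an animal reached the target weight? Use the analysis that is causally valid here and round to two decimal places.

-0.18

Starting body condition satisfies the back-door criterion: it is not a descendant of the diet, and it blocks the spurious path from diet to outcome. Adjusting for it (i.e., using the within-starting body condition rates) gives the causal effect.
Adjusting over the population distribution of starting body condition: 0.384·(0.726−0.865) + 0.334·(0.282−0.470) + 0.282·(0.187−0.403) = -0.178.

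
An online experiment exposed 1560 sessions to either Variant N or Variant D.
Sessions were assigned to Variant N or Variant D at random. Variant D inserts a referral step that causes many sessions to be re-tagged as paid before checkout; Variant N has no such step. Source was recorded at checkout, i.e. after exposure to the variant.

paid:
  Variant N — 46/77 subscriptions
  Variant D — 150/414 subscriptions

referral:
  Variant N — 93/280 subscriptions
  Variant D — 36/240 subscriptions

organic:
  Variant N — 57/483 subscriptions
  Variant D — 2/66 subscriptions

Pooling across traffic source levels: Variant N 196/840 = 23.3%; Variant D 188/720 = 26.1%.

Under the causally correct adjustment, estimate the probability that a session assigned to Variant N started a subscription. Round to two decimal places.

0.23

Traffic source lies on the pathway variant → traffic source → outcome, so adjusting for it blocks the indirect effect. For the total causal effect of variant, use the unadjusted pooled rates.
So P(outcome | do(Variant N)) is just the pooled rate for Variant N: 196/840 = 0.233.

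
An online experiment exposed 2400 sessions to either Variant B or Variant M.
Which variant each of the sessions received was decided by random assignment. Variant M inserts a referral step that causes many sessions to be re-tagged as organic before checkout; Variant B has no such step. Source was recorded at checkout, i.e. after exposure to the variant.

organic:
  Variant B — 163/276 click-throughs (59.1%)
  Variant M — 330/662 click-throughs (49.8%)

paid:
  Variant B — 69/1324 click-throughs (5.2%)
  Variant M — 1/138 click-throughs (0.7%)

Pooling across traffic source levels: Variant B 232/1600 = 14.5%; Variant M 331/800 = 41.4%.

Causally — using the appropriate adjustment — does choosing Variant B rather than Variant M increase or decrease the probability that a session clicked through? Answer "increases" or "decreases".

decreases

Traffic source lies on the pathway variant → traffic source → outcome, so adjusting for it blocks the indirect effect. For the total causal effect of variant, use the unadjusted pooled rates.
Pooled: Variant B 14.5% vs Variant M 41.4%; Variant M is higher overall.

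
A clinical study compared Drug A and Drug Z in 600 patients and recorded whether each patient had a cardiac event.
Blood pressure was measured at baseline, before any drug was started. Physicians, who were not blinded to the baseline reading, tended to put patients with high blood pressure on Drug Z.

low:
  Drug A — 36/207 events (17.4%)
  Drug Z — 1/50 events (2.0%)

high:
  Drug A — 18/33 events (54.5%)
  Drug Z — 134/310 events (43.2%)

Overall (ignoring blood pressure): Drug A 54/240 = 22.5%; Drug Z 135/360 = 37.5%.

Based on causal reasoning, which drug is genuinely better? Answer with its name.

The stratified and pooled comparisons disagree (Drug Z wins within each blood pressure; Drug A wins overall), so the answer turns on the causal role of blood pressure.
Here blood pressure is a common cause — it drives both which drug a case falls under and the outcome. The crude comparison mixes populations; the stratum-specific rates are the causally relevant ones.
Within each level — low: 17.4% vs 2.0%; high: 54.5% vs 43.2% — Drug Z is lower every time.

Drug Z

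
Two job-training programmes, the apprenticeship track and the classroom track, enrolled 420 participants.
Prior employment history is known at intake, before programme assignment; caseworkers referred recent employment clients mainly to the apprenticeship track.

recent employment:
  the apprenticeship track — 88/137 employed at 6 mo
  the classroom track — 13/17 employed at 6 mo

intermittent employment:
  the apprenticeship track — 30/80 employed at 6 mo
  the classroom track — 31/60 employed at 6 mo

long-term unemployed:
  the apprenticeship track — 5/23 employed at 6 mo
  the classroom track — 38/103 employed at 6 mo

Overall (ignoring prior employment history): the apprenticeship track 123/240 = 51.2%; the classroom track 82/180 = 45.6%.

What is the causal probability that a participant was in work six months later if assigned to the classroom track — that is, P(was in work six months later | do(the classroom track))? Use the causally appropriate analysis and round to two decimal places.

0.56

Prior employment history differs across programmes for reasons unrelated to any effect of the programme itself, and it separately predicts the outcome — a classic confounder. We must compare within prior employment history levels.
Standardising the classroom track to the population prior employment history mix: 0.367·13/17 + 0.333·31/60 + 0.300·38/103 = 0.563.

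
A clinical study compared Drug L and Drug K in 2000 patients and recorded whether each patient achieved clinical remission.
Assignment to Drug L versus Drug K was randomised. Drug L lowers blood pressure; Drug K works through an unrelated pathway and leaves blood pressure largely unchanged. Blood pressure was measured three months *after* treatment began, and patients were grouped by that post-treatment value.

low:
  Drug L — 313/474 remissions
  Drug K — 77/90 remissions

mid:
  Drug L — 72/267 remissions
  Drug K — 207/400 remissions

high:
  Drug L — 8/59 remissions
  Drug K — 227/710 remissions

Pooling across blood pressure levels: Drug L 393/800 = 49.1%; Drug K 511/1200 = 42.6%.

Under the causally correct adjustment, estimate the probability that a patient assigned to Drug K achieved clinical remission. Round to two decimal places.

0.43

Blood pressure here is a post-treatment variable shaped by the drug; conditioning on it would introduce bias rather than remove it. The overall comparison is the causal one.
So P(outcome | do(Drug K)) is just the pooled rate for Drug K: 511/1200 = 0.426.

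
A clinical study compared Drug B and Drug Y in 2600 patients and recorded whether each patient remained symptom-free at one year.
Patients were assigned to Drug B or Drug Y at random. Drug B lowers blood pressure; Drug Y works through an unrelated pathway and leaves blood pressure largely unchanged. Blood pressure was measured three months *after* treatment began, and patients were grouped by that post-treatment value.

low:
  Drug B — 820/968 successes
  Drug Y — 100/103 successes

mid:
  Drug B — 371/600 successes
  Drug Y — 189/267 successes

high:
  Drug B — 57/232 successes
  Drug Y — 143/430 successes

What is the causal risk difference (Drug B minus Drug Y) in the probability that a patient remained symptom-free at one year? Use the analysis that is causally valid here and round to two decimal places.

+0.15

Because the drug influences blood pressure, blood pressure is a post-treatment mediator, not a confounder. Stratifying on it would bias the estimate; the causal effect is the crude pooled difference.
The causal difference is the pooled difference: 0.693 − 0.540 = +0.153.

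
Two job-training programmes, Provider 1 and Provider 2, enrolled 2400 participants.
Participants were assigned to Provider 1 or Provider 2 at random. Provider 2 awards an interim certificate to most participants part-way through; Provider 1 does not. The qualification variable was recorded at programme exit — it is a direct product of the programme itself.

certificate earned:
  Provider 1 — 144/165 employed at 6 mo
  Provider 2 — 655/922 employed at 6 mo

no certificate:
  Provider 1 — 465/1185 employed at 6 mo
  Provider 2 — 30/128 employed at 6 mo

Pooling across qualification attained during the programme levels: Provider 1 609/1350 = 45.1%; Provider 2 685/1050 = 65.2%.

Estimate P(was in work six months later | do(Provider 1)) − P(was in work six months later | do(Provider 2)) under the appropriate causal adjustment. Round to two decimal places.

-0.20

The qualification attained during the programme-specific comparison favours Provider 1 throughout, but the pooled figures favour Provider 2. The question is whether to condition on qualification attained during the programme.
Qualification attained during the programme is recorded after the programme and is itself shifted by it — it sits on the causal path from programme to outcome. Conditioning on a mediator would strip out part of the effect we want; the pooled comparison gives the total causal effect.
The causal difference is the pooled difference: 0.451 − 0.652 = -0.201.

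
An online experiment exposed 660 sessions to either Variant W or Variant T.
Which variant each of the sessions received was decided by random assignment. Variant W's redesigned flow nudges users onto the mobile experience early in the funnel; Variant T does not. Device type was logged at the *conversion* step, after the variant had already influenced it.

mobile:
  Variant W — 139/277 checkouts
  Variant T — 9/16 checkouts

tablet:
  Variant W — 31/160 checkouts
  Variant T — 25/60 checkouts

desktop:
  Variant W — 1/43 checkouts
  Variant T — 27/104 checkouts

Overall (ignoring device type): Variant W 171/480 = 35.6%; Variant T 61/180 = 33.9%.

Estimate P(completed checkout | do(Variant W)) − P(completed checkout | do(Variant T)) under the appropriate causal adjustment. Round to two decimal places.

+0.02

Device type is downstream of the variant. One should not condition on a consequence of treatment, so the overall rates are the right comparison.
The causal difference is the pooled difference: 0.356 − 0.339 = +0.017.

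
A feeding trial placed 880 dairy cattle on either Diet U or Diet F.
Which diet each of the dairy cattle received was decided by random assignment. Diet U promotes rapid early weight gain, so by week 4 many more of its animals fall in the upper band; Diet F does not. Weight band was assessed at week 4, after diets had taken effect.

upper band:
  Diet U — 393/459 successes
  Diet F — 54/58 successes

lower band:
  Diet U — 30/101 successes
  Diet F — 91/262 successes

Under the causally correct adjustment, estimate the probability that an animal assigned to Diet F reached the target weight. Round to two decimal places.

Week-4 weight band here is a post-treatment variable shaped by the diet; conditioning on it would introduce bias rather than remove it. The overall comparison is the causal one.
So P(outcome | do(Diet F)) is just the pooled rate for Diet F: 145/320 = 0.453.

0.45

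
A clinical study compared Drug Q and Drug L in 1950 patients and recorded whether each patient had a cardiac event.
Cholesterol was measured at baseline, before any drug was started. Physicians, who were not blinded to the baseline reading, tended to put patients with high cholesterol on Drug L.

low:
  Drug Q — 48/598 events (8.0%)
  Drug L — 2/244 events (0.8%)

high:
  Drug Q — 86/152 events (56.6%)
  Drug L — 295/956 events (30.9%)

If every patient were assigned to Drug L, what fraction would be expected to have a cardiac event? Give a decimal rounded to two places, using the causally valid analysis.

Cholesterol is set before the drug has any effect — it is not caused by the drug — and it independently drives the outcome. That makes it a confounder, so the causal comparison is within cholesterol levels.
Standardising Drug L to the population cholesterol mix: 0.432·2/244 + 0.568·295/956 = 0.179.

0.18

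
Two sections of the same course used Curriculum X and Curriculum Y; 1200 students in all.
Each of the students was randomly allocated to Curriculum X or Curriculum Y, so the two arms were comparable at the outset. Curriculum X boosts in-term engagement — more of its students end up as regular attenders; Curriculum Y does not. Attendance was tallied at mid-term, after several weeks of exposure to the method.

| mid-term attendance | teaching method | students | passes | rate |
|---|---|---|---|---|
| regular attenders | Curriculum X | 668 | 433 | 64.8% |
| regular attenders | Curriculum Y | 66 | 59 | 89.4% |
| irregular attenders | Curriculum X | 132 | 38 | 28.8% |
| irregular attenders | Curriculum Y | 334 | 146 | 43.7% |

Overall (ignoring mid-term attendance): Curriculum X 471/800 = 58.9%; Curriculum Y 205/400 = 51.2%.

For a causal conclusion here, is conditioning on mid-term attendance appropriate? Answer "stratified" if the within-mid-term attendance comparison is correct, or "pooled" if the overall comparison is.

The mid-term attendance-specific comparison favours Curriculum Y throughout, but the pooled figures favour Curriculum X. The question is whether to condition on mid-term attendance.
Mid-term attendance is recorded after the teaching method and is itself shifted by it — it sits on the causal path from teaching method to outcome. Conditioning on a mediator would strip out part of the effect we want; the pooled comparison gives the total causal effect.
Pooled: Curriculum X 58.9% vs Curriculum Y 51.2%; Curriculum X is higher overall.

pooled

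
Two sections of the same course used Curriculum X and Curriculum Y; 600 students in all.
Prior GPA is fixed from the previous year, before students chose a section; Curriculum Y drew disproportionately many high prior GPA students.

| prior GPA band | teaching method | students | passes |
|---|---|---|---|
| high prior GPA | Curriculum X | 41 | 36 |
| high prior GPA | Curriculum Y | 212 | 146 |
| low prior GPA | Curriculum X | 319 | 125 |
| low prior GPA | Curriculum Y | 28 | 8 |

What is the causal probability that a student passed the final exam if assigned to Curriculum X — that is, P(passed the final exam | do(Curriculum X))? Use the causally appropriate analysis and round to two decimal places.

Within every prior GPA band level Curriculum X has the higher rate, yet pooled Curriculum Y does — Simpson's reversal.
The imbalance in prior GPA band arose from how students were allocated, not from anything the teaching method did; and prior GPA band independently affects the outcome. The pooled gap is confounded — condition on prior GPA band.
Standardising Curriculum X to the population prior GPA band mix: 0.422·36/41 + 0.578·125/319 = 0.597.

0.60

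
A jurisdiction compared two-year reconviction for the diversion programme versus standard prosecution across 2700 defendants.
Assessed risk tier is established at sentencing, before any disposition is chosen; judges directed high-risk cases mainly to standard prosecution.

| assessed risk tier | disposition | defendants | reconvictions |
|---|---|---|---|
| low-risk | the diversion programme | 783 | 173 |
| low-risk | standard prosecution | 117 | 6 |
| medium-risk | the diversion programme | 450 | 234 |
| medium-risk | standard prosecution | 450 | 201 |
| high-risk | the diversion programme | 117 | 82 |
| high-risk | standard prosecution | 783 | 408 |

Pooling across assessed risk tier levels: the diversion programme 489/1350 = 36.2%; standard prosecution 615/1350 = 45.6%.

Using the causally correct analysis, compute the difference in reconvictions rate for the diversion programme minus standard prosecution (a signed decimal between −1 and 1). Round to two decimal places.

Assessed risk tier satisfies the back-door criterion: it is not a descendant of the disposition, and it blocks the spurious path from disposition to outcome. Adjusting for it (i.e., using the within-assessed risk tier rates) gives the causal effect.
Adjusting over the population distribution of assessed risk tier: 0.333·(0.221−0.051) + 0.333·(0.520−0.447) + 0.333·(0.701−0.521) = +0.141.

+0.14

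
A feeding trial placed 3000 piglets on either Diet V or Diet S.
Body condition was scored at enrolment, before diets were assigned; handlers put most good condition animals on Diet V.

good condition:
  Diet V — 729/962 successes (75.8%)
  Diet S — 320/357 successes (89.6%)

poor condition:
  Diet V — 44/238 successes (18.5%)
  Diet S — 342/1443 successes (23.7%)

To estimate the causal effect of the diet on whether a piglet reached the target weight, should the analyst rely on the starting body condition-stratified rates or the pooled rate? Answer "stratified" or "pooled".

stratified

Starting body condition satisfies the back-door criterion: it is not a descendant of the diet, and it blocks the spurious path from diet to outcome. Adjusting for it (i.e., using the within-starting body condition rates) gives the causal effect.
Within each level — good condition: 75.8% vs 89.6%; poor condition: 18.5% vs 23.7% — Diet S is higher every time.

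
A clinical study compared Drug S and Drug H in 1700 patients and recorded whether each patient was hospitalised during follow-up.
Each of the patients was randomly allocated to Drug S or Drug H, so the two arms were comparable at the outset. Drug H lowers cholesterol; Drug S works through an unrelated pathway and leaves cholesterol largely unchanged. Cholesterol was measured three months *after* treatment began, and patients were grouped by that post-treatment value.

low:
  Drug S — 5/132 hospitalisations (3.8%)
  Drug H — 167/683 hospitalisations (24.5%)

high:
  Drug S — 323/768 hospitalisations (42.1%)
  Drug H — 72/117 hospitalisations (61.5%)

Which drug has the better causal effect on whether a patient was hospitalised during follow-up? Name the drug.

Cholesterol lies on the pathway drug → cholesterol → outcome, so adjusting for it blocks the indirect effect. For the total causal effect of drug, use the unadjusted pooled rates.
Pooled: Drug S 36.4% vs Drug H 29.9%; Drug H is lower overall.

Drug H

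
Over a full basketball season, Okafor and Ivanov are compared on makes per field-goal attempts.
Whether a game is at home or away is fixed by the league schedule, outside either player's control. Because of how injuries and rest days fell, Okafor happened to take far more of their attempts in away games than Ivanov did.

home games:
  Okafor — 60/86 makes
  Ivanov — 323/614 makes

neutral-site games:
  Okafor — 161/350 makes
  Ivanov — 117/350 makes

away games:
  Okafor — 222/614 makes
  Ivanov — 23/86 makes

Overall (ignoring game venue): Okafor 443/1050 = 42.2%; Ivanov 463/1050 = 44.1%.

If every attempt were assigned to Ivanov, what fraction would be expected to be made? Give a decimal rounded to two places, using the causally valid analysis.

0.38

Within every game venue level Okafor has the higher rate, yet pooled Ivanov does — Simpson's reversal.
Game venue satisfies the back-door criterion: it is not a descendant of the player, and it blocks the spurious path from player to outcome. Adjusting for it (i.e., using the within-game venue rates) gives the causal effect.
Standardising Ivanov to the population game venue mix: 0.333·323/614 + 0.333·117/350 + 0.333·23/86 = 0.376.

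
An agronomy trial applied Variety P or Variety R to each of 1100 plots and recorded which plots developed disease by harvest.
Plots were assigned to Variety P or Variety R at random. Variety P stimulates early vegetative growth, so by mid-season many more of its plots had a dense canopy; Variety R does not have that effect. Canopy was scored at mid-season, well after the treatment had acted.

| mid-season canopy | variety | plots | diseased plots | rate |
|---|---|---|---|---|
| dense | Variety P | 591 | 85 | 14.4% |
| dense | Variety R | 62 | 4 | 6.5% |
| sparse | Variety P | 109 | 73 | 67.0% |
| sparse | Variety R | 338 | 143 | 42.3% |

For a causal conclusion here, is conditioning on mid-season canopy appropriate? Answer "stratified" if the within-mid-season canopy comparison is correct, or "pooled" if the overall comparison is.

pooled

Mid-season canopy lies on the pathway variety → mid-season canopy → outcome, so adjusting for it blocks the indirect effect. For the total causal effect of variety, use the unadjusted pooled rates.
Pooled: Variety P 22.6% vs Variety R 36.8%; Variety P is lower overall.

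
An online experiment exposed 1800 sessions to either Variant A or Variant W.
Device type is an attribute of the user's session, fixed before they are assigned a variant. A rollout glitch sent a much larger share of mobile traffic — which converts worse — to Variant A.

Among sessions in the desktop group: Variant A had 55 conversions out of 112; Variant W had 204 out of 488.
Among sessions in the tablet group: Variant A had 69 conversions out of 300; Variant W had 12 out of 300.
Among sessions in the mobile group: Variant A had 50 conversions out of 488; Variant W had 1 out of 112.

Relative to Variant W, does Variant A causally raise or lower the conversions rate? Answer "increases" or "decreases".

increases

Device type differs across variants for reasons unrelated to any effect of the variant itself, and it separately predicts the outcome — a classic confounder. We must compare within device type levels.
Within each level — desktop: 49.1% vs 41.8%; tablet: 23.0% vs 4.0%; mobile: 10.2% vs 0.9% — Variant A is higher every time.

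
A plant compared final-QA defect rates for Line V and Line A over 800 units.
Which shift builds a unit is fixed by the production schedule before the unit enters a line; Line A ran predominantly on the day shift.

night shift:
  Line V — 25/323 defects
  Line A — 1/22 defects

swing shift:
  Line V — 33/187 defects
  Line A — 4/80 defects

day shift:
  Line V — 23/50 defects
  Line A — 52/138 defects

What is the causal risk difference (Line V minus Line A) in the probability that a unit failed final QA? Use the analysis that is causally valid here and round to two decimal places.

+0.08

Shift is set before the line has any effect — it is not caused by the line — and it independently drives the outcome. That makes it a confounder, so the causal comparison is within shift levels.
Adjusting over the population distribution of shift: 0.431·(0.077−0.045) + 0.334·(0.176−0.050) + 0.235·(0.460−0.377) = +0.076.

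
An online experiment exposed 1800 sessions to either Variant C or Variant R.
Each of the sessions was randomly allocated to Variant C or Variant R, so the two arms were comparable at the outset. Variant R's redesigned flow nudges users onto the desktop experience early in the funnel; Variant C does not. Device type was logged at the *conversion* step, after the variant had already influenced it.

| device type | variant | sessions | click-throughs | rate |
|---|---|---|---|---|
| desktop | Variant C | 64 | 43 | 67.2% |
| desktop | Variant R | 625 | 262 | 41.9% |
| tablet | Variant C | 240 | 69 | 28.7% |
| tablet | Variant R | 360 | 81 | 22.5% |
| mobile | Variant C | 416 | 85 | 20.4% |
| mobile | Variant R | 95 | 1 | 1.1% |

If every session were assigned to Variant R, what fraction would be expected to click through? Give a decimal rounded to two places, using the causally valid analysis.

0.32

The stratified and pooled comparisons disagree (Variant C wins within each device type; Variant R wins overall), so the answer turns on the causal role of device type.
Device type here is a post-treatment variable shaped by the variant; conditioning on it would introduce bias rather than remove it. The overall comparison is the causal one.
So P(outcome | do(Variant R)) is just the pooled rate for Variant R: 344/1080 = 0.319.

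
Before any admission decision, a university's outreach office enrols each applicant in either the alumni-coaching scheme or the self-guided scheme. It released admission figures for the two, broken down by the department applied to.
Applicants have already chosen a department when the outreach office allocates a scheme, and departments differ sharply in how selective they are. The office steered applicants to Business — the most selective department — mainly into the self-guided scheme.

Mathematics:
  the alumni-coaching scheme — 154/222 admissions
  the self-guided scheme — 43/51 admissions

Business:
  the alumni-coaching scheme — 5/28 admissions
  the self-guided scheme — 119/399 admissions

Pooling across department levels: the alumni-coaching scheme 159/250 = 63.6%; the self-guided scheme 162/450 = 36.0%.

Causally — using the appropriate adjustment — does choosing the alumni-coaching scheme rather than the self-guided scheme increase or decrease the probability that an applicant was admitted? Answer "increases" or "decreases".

Department satisfies the back-door criterion: it is not a descendant of the outreach scheme, and it blocks the spurious path from outreach scheme to outcome. Adjusting for it (i.e., using the within-department rates) gives the causal effect.
Within each level — Mathematics: 69.4% vs 84.3%; Business: 17.9% vs 29.8% — the self-guided scheme is higher every time.

decreases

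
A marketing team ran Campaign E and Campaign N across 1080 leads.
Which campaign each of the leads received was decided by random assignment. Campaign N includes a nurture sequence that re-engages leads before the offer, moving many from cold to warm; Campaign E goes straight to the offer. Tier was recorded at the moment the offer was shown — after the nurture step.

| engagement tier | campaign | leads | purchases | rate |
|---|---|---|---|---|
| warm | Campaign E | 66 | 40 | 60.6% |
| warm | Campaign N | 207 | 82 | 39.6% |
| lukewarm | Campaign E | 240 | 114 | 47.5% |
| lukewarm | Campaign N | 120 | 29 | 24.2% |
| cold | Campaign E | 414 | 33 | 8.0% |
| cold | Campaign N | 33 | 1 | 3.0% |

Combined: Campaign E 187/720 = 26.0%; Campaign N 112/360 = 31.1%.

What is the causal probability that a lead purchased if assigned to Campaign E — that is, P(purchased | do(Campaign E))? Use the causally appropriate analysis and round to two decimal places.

0.26

The stratified and pooled comparisons disagree (Campaign E wins within each engagement tier; Campaign N wins overall), so the answer turns on the causal role of engagement tier.
Engagement tier is downstream of the campaign. One should not condition on a consequence of treatment, so the overall rates are the right comparison.
So P(outcome | do(Campaign E)) is just the pooled rate for Campaign E: 187/720 = 0.260.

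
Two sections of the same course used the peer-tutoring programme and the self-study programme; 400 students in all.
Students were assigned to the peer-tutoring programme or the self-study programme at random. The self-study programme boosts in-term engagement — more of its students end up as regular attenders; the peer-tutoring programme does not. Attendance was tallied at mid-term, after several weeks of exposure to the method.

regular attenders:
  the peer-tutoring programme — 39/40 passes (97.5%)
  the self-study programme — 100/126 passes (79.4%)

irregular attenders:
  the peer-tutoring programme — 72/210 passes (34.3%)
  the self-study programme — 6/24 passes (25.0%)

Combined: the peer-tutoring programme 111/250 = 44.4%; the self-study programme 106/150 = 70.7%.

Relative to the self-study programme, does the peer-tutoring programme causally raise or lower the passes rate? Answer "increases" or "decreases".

decreases

Mid-term attendance here is a post-treatment variable shaped by the teaching method; conditioning on it would introduce bias rather than remove it. The overall comparison is the causal one.
Pooled: the peer-tutoring programme 44.4% vs the self-study programme 70.7%; the self-study programme is higher overall.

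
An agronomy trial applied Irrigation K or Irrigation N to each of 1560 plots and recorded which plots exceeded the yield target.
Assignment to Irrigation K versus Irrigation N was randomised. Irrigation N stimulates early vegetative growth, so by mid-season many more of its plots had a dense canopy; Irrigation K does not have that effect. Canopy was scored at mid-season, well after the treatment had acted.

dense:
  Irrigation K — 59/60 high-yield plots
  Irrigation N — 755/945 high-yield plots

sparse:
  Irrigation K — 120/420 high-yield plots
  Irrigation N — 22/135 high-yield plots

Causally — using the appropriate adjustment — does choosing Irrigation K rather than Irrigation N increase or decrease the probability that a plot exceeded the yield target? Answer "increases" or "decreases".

The mid-season canopy-specific comparison favours Irrigation K throughout, but the pooled figures favour Irrigation N. The question is whether to condition on mid-season canopy.
Stratifying would compare irrigations among plots the irrigations themselves sorted into mid-season canopy groups — a form of selection on an intermediate. The unconditioned pooled rates give the total causal effect.
Pooled: Irrigation K 37.3% vs Irrigation N 71.9%; Irrigation N is higher overall.

decreases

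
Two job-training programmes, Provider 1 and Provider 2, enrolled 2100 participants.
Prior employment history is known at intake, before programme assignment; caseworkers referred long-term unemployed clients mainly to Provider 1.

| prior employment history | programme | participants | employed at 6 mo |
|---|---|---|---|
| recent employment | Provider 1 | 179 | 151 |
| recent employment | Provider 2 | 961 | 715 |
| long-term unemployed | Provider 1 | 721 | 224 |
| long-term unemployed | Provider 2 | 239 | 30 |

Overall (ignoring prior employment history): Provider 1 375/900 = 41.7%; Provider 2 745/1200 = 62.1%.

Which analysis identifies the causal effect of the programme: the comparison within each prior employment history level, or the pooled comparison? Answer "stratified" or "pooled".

The imbalance in prior employment history arose from how participants were allocated, not from anything the programme did; and prior employment history independently affects the outcome. The pooled gap is confounded — condition on prior employment history.
Within each level — recent employment: 84.4% vs 74.4%; long-term unemployed: 31.1% vs 12.6% — Provider 1 is higher every time.

stratified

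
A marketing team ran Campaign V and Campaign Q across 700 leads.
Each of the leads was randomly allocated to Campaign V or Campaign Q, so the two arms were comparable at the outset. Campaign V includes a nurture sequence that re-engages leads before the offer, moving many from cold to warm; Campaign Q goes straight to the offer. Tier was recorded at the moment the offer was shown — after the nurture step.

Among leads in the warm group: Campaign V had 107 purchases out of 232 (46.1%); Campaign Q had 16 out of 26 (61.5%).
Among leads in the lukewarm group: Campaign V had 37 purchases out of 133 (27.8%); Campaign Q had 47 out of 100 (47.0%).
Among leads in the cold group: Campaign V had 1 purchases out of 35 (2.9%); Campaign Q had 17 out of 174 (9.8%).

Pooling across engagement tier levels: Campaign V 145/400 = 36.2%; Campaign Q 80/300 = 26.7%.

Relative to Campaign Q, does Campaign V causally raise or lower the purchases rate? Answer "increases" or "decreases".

The distribution of engagement tier is itself part of what the campaign does — it is an intermediate outcome. Holding it fixed would remove that part of the effect; the total effect is the pooled difference.
Pooled: Campaign V 36.2% vs Campaign Q 26.7%; Campaign V is higher overall.

increases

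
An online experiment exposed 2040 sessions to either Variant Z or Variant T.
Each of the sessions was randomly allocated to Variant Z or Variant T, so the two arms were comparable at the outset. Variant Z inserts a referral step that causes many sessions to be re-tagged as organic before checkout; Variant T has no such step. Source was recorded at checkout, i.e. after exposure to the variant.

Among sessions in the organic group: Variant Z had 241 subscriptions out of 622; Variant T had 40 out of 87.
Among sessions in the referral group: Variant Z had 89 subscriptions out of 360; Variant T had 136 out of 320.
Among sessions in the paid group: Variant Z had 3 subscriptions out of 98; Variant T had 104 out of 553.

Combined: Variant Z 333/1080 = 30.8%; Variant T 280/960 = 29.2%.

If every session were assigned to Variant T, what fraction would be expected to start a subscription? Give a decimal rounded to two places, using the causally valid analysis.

0.29

The stratified and pooled comparisons disagree (Variant T wins within each traffic source; Variant Z wins overall), so the answer turns on the causal role of traffic source.
Traffic source lies on the pathway variant → traffic source → outcome, so adjusting for it blocks the indirect effect. For the total causal effect of variant, use the unadjusted pooled rates.
So P(outcome | do(Variant T)) is just the pooled rate for Variant T: 280/960 = 0.292.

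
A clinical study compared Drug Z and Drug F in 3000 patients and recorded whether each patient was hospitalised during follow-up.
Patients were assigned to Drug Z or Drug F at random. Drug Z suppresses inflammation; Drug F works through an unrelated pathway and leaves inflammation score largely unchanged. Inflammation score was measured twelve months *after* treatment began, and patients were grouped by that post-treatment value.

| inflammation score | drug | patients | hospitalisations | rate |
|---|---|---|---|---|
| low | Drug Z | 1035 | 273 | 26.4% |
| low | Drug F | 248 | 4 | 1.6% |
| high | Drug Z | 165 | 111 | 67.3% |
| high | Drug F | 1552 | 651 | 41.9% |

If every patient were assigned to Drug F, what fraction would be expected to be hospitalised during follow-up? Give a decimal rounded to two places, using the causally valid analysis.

Within every inflammation score level Drug F has the lower rate, yet pooled Drug Z does — Simpson's reversal.
Inflammation score lies on the pathway drug → inflammation score → outcome, so adjusting for it blocks the indirect effect. For the total causal effect of drug, use the unadjusted pooled rates.
So P(outcome | do(Drug F)) is just the pooled rate for Drug F: 655/1800 = 0.364.

0.36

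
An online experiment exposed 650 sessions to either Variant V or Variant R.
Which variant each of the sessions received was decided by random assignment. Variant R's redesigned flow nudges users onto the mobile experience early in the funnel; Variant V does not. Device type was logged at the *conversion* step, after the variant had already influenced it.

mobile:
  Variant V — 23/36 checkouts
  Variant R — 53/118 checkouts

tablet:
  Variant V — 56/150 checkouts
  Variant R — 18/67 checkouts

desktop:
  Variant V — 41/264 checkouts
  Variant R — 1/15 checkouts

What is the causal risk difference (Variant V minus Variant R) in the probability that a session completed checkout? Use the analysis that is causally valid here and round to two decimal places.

Within every device type level Variant V has the higher rate, yet pooled Variant R does — Simpson's reversal.
Stratifying would compare variants among sessions the variants themselves sorted into device type groups — a form of selection on an intermediate. The unconditioned pooled rates give the total causal effect.
The causal difference is the pooled difference: 0.267 − 0.360 = -0.093.

-0.09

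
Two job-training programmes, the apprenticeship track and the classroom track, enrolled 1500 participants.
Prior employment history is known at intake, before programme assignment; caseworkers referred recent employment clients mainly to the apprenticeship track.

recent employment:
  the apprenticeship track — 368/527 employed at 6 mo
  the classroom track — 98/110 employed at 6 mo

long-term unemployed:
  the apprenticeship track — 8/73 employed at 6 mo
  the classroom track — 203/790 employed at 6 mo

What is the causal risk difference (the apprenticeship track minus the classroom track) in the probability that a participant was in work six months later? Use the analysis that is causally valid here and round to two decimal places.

-0.17

Since prior employment history is a pre-existing factor (not a product of the programme) and it affects the outcome on its own, it is a confounder. The stratified rates, not the pooled rate, identify the causal effect.
Adjusting over the population distribution of prior employment history: 0.425·(0.698−0.891) + 0.575·(0.110−0.257) = -0.167.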